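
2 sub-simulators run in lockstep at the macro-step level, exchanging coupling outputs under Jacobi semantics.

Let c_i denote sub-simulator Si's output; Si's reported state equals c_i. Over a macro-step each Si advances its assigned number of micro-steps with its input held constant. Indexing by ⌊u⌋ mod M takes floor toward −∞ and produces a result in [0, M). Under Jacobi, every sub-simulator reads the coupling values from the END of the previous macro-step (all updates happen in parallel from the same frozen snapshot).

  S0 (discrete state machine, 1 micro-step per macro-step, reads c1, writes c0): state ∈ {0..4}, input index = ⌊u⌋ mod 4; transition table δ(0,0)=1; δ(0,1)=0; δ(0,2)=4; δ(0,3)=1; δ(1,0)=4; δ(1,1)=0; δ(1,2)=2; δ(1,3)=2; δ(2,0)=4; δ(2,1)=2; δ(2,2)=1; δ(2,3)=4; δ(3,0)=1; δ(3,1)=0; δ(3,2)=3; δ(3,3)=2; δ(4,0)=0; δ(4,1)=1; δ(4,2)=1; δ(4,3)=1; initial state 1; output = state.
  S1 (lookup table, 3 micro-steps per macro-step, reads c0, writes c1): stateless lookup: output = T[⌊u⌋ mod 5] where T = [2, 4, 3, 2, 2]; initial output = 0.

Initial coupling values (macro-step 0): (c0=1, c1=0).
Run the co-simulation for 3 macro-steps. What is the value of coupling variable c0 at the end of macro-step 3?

macro 1: S0 reads c1=0 → after 1×micro: 4; S1 reads c0=1 → after 3×micro: 4 ⇒ (c0=4, c1=4)
macro 2: S0 reads c1=4 → after 1×micro: 0; S1 reads c0=4 → after 3×micro: 2 ⇒ (c0=0, c1=2)
macro 3: S0 reads c1=2 → after 1×micro: 4; S1 reads c0=0 → after 3×micro: 2 ⇒ (c0=4, c1=2)

c0 at macro-step 3 = 4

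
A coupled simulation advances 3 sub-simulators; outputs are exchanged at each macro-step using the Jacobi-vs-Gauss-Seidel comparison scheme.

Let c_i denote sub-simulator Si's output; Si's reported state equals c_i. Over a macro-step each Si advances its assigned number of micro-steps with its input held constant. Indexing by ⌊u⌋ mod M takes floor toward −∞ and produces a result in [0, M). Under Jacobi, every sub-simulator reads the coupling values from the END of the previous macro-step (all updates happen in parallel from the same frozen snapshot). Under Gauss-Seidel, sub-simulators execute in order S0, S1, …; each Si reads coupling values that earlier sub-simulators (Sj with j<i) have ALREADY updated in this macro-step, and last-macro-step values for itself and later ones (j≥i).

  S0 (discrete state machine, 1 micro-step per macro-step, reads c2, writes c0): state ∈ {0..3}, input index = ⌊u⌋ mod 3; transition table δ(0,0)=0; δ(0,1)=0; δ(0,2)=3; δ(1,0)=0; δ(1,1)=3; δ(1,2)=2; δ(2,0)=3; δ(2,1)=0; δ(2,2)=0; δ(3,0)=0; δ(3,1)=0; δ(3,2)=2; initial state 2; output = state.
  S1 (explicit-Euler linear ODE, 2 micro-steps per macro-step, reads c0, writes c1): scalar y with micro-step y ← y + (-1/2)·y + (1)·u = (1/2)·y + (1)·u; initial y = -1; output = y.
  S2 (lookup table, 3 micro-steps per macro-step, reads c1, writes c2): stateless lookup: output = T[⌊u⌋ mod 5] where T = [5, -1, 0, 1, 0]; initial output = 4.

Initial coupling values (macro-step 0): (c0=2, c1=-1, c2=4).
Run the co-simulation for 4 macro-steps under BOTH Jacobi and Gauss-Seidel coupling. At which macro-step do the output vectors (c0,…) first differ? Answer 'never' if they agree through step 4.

first divergence at macro-step: 1

[Jacobi] macro 1: S0 reads c2=4 → after 1×micro: 0; S1 reads c0=2 → after 2×micro: 11/4; S2 reads c1=-1 → after 3×micro: 0 ⇒ (c0=0, c1=11/4, c2=0)
[Jacobi] macro 2: S0 reads c2=0 → after 1×micro: 0; S1 reads c0=0 → after 2×micro: 11/16; S2 reads c1=11/4 → after 3×micro: 0 ⇒ (c0=0, c1=11/16, c2=0)
[Jacobi] macro 3: S0 reads c2=0 → after 1×micro: 0; S1 reads c0=0 → after 2×micro: 11/64; S2 reads c1=11/16 → after 3×micro: 5 ⇒ (c0=0, c1=11/64, c2=5)
[Jacobi] macro 4: S0 reads c2=5 → after 1×micro: 3; S1 reads c0=0 → after 2×micro: 11/256; S2 reads c1=11/64 → after 3×micro: 5 ⇒ (c0=3, c1=11/256, c2=5)
[Gauss-Seidel] macro 1: S0 reads c2=4 → after 1×micro: 0; S1 reads c0=0 → after 2×micro: -1/4; S2 reads c1=-1/4 → after 3×micro: 0 ⇒ (c0=0, c1=-1/4, c2=0)
[Gauss-Seidel] macro 2: S0 reads c2=0 → after 1×micro: 0; S1 reads c0=0 → after 2×micro: -1/16; S2 reads c1=-1/16 → after 3×micro: 0 ⇒ (c0=0, c1=-1/16, c2=0)
[Gauss-Seidel] macro 3: S0 reads c2=0 → after 1×micro: 0; S1 reads c0=0 → after 2×micro: -1/64; S2 reads c1=-1/64 → after 3×micro: 0 ⇒ (c0=0, c1=-1/64, c2=0)
[Gauss-Seidel] macro 4: S0 reads c2=0 → after 1×micro: 0; S1 reads c0=0 → after 2×micro: -1/256; S2 reads c1=-1/256 → after 3×micro: 0 ⇒ (c0=0, c1=-1/256, c2=0)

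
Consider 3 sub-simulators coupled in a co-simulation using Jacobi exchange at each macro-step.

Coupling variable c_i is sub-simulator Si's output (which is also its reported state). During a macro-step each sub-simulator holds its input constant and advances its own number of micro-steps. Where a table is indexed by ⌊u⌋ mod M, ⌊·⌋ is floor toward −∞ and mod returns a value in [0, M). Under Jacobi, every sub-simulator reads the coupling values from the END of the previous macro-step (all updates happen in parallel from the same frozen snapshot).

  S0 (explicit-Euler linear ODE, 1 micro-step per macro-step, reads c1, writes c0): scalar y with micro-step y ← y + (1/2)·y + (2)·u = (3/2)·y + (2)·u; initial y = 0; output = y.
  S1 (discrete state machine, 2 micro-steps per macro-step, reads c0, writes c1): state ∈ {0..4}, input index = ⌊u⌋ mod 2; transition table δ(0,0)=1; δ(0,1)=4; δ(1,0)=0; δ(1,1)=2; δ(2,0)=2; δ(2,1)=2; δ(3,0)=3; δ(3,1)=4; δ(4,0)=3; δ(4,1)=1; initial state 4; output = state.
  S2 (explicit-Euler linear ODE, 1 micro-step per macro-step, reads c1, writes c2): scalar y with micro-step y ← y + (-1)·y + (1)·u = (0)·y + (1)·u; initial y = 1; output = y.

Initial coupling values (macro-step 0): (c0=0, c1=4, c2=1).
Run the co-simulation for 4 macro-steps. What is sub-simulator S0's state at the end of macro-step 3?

macro 1: S0 reads c1=4 → after 1×micro: 8; S1 reads c0=0 → after 2×micro: 3; S2 reads c1=4 → after 1×micro: 4 ⇒ (c0=8, c1=3, c2=4)
macro 2: S0 reads c1=3 → after 1×micro: 18; S1 reads c0=8 → after 2×micro: 3; S2 reads c1=3 → after 1×micro: 3 ⇒ (c0=18, c1=3, c2=3)
macro 3: S0 reads c1=3 → after 1×micro: 33; S1 reads c0=18 → after 2×micro: 3; S2 reads c1=3 → after 1×micro: 3 ⇒ (c0=33, c1=3, c2=3)
macro 4: S0 reads c1=3 → after 1×micro: 111/2; S1 reads c0=33 → after 2×micro: 1; S2 reads c1=3 → after 1×micro: 3 ⇒ (c0=111/2, c1=1, c2=3)

S0 state at macro-step 3 = 33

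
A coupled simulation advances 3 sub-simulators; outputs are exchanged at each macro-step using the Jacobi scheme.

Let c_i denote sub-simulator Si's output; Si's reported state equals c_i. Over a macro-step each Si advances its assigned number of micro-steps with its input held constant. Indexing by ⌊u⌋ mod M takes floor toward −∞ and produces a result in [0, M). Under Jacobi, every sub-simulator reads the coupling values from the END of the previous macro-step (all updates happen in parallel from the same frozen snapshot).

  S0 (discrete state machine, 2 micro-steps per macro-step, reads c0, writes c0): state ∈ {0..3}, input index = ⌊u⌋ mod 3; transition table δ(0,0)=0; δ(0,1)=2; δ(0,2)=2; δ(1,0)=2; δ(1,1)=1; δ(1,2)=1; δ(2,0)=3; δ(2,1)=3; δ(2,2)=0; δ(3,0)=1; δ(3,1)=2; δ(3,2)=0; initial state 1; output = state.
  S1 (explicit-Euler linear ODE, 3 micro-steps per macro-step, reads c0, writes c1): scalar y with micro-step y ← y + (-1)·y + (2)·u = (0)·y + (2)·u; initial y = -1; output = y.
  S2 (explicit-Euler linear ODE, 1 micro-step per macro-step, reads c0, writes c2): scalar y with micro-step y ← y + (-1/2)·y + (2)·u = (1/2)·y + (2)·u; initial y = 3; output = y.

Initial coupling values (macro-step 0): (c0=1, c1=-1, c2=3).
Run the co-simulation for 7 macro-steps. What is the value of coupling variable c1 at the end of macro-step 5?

macro 1: S0 reads c0=1 → after 2×micro: 1; S1 reads c0=1 → after 3×micro: 2; S2 reads c0=1 → after 1×micro: 7/2 ⇒ (c0=1, c1=2, c2=7/2)
macro 2: S0 reads c0=1 → after 2×micro: 1; S1 reads c0=1 → after 3×micro: 2; S2 reads c0=1 → after 1×micro: 15/4 ⇒ (c0=1, c1=2, c2=15/4)
macro 3: S0 reads c0=1 → after 2×micro: 1; S1 reads c0=1 → after 3×micro: 2; S2 reads c0=1 → after 1×micro: 31/8 ⇒ (c0=1, c1=2, c2=31/8)
macro 4: S0 reads c0=1 → after 2×micro: 1; S1 reads c0=1 → after 3×micro: 2; S2 reads c0=1 → after 1×micro: 63/16 ⇒ (c0=1, c1=2, c2=63/16)
macro 5: S0 reads c0=1 → after 2×micro: 1; S1 reads c0=1 → after 3×micro: 2; S2 reads c0=1 → after 1×micro: 127/32 ⇒ (c0=1, c1=2, c2=127/32)
macro 6: S0 reads c0=1 → after 2×micro: 1; S1 reads c0=1 → after 3×micro: 2; S2 reads c0=1 → after 1×micro: 255/64 ⇒ (c0=1, c1=2, c2=255/64)
macro 7: S0 reads c0=1 → after 2×micro: 1; S1 reads c0=1 → after 3×micro: 2; S2 reads c0=1 → after 1×micro: 511/128 ⇒ (c0=1, c1=2, c2=511/128)

c1 at macro-step 5 = 2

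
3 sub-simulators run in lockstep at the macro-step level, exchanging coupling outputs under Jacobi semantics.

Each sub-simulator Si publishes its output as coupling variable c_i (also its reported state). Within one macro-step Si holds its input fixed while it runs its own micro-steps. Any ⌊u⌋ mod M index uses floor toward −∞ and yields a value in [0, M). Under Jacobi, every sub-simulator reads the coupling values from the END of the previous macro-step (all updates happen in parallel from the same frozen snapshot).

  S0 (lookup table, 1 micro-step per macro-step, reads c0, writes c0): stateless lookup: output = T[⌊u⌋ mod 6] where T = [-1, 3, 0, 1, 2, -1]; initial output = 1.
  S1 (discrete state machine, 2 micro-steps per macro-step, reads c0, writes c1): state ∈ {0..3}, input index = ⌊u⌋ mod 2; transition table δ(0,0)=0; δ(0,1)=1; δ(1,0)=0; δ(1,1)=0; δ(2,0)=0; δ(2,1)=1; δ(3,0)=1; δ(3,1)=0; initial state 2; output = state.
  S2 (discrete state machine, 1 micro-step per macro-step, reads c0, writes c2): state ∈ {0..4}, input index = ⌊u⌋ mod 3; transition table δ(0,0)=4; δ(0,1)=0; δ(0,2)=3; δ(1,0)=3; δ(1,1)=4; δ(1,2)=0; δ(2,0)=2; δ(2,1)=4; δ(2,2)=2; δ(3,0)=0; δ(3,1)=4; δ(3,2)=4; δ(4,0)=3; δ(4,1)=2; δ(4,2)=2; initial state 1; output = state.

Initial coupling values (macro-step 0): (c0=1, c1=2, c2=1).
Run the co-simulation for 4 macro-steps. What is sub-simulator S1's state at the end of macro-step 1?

macro 1: S0 reads c0=1 → after 1×micro: 3; S1 reads c0=1 → after 2×micro: 0; S2 reads c0=1 → after 1×micro: 4 ⇒ (c0=3, c1=0, c2=4)
macro 2: S0 reads c0=3 → after 1×micro: 1; S1 reads c0=3 → after 2×micro: 0; S2 reads c0=3 → after 1×micro: 3 ⇒ (c0=1, c1=0, c2=3)
macro 3: S0 reads c0=1 → after 1×micro: 3; S1 reads c0=1 → after 2×micro: 0; S2 reads c0=1 → after 1×micro: 4 ⇒ (c0=3, c1=0, c2=4)
macro 4: S0 reads c0=3 → after 1×micro: 1; S1 reads c0=3 → after 2×micro: 0; S2 reads c0=3 → after 1×micro: 3 ⇒ (c0=1, c1=0, c2=3)

S1 state at macro-step 1 = 0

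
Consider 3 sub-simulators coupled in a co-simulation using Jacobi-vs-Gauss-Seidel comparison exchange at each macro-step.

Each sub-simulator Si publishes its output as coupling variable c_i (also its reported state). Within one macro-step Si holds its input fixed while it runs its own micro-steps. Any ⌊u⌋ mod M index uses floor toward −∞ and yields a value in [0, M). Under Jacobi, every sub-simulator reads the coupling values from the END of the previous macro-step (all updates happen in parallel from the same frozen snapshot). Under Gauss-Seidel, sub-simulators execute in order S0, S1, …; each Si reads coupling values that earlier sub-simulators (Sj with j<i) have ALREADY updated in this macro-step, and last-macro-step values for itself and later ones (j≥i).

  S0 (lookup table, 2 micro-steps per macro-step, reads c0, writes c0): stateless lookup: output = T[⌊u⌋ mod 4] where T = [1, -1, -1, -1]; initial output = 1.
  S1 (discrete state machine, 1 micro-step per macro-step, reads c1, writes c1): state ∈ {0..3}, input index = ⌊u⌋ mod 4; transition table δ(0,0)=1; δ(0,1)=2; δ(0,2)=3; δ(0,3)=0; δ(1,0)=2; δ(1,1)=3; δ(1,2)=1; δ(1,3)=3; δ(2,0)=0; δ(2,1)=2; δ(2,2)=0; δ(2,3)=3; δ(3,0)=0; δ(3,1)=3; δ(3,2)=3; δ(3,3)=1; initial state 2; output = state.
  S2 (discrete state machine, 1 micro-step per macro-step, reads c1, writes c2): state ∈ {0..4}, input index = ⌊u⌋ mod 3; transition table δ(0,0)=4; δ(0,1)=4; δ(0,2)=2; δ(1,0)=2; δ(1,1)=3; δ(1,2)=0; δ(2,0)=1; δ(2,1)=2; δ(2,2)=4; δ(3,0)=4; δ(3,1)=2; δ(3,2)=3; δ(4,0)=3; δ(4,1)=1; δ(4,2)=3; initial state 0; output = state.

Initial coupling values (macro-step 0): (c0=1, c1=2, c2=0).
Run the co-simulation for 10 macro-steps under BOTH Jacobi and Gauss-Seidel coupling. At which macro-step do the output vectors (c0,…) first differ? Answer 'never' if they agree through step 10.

first divergence at macro-step: 1

[Jacobi] macro 1: S0 reads c0=1 → after 2×micro: -1; S1 reads c1=2 → after 1×micro: 0; S2 reads c1=2 → after 1×micro: 2 ⇒ (c0=-1, c1=0, c2=2)
[Jacobi] macro 2: S0 reads c0=-1 → after 2×micro: -1; S1 reads c1=0 → after 1×micro: 1; S2 reads c1=0 → after 1×micro: 1 ⇒ (c0=-1, c1=1, c2=1)
[Jacobi] macro 3: S0 reads c0=-1 → after 2×micro: -1; S1 reads c1=1 → after 1×micro: 3; S2 reads c1=1 → after 1×micro: 3 ⇒ (c0=-1, c1=3, c2=3)
[Jacobi] macro 4: S0 reads c0=-1 → after 2×micro: -1; S1 reads c1=3 → after 1×micro: 1; S2 reads c1=3 → after 1×micro: 4 ⇒ (c0=-1, c1=1, c2=4)
[Jacobi] macro 5: S0 reads c0=-1 → after 2×micro: -1; S1 reads c1=1 → after 1×micro: 3; S2 reads c1=1 → after 1×micro: 1 ⇒ (c0=-1, c1=3, c2=1)
[Jacobi] macro 6: S0 reads c0=-1 → after 2×micro: -1; S1 reads c1=3 → after 1×micro: 1; S2 reads c1=3 → after 1×micro: 2 ⇒ (c0=-1, c1=1, c2=2)
[Jacobi] macro 7: S0 reads c0=-1 → after 2×micro: -1; S1 reads c1=1 → after 1×micro: 3; S2 reads c1=1 → after 1×micro: 2 ⇒ (c0=-1, c1=3, c2=2)
[Jacobi] macro 8: S0 reads c0=-1 → after 2×micro: -1; S1 reads c1=3 → after 1×micro: 1; S2 reads c1=3 → after 1×micro: 1 ⇒ (c0=-1, c1=1, c2=1)
[Jacobi] macro 9: S0 reads c0=-1 → after 2×micro: -1; S1 reads c1=1 → after 1×micro: 3; S2 reads c1=1 → after 1×micro: 3 ⇒ (c0=-1, c1=3, c2=3)
[Jacobi] macro 10: S0 reads c0=-1 → after 2×micro: -1; S1 reads c1=3 → after 1×micro: 1; S2 reads c1=3 → after 1×micro: 4 ⇒ (c0=-1, c1=1, c2=4)
[Gauss-Seidel] macro 1: S0 reads c0=1 → after 2×micro: -1; S1 reads c1=2 → after 1×micro: 0; S2 reads c1=0 → after 1×micro: 4 ⇒ (c0=-1, c1=0, c2=4)
[Gauss-Seidel] macro 2: S0 reads c0=-1 → after 2×micro: -1; S1 reads c1=0 → after 1×micro: 1; S2 reads c1=1 → after 1×micro: 1 ⇒ (c0=-1, c1=1, c2=1)
[Gauss-Seidel] macro 3: S0 reads c0=-1 → after 2×micro: -1; S1 reads c1=1 → after 1×micro: 3; S2 reads c1=3 → after 1×micro: 2 ⇒ (c0=-1, c1=3, c2=2)
[Gauss-Seidel] macro 4: S0 reads c0=-1 → after 2×micro: -1; S1 reads c1=3 → after 1×micro: 1; S2 reads c1=1 → after 1×micro: 2 ⇒ (c0=-1, c1=1, c2=2)
[Gauss-Seidel] macro 5: S0 reads c0=-1 → after 2×micro: -1; S1 reads c1=1 → after 1×micro: 3; S2 reads c1=3 → after 1×micro: 1 ⇒ (c0=-1, c1=3, c2=1)
[Gauss-Seidel] macro 6: S0 reads c0=-1 → after 2×micro: -1; S1 reads c1=3 → after 1×micro: 1; S2 reads c1=1 → after 1×micro: 3 ⇒ (c0=-1, c1=1, c2=3)
[Gauss-Seidel] macro 7: S0 reads c0=-1 → after 2×micro: -1; S1 reads c1=1 → after 1×micro: 3; S2 reads c1=3 → after 1×micro: 4 ⇒ (c0=-1, c1=3, c2=4)
[Gauss-Seidel] macro 8: S0 reads c0=-1 → after 2×micro: -1; S1 reads c1=3 → after 1×micro: 1; S2 reads c1=1 → after 1×micro: 1 ⇒ (c0=-1, c1=1, c2=1)
[Gauss-Seidel] macro 9: S0 reads c0=-1 → after 2×micro: -1; S1 reads c1=1 → after 1×micro: 3; S2 reads c1=3 → after 1×micro: 2 ⇒ (c0=-1, c1=3, c2=2)
[Gauss-Seidel] macro 10: S0 reads c0=-1 → after 2×micro: -1; S1 reads c1=3 → after 1×micro: 1; S2 reads c1=1 → after 1×micro: 2 ⇒ (c0=-1, c1=1, c2=2)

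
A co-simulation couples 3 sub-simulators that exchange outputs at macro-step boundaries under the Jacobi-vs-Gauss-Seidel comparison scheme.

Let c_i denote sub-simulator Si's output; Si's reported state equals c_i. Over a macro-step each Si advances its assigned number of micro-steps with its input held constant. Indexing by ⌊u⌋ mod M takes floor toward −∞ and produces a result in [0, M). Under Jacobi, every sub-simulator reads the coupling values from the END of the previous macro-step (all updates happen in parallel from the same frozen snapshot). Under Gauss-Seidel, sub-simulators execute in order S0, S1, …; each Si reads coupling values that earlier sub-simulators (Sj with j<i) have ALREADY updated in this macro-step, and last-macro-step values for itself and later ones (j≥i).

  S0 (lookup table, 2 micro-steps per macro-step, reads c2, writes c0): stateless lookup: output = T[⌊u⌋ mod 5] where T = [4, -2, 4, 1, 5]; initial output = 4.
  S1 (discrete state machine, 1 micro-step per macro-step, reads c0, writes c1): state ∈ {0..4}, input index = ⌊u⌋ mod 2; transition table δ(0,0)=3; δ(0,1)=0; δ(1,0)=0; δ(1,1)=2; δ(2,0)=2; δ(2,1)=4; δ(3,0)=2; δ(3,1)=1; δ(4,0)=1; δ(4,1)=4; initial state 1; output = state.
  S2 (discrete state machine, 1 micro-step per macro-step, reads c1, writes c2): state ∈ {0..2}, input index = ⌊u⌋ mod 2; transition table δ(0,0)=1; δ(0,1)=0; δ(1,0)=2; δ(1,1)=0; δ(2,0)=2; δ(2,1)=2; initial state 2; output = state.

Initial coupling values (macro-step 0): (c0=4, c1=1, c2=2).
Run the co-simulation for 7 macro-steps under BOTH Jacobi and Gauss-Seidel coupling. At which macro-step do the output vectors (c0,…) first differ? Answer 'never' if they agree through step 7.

[Jacobi] macro 1: S0 reads c2=2 → after 2×micro: 4; S1 reads c0=4 → after 1×micro: 0; S2 reads c1=1 → after 1×micro: 2 ⇒ (c0=4, c1=0, c2=2)
[Jacobi] macro 2: S0 reads c2=2 → after 2×micro: 4; S1 reads c0=4 → after 1×micro: 3; S2 reads c1=0 → after 1×micro: 2 ⇒ (c0=4, c1=3, c2=2)
[Jacobi] macro 3: S0 reads c2=2 → after 2×micro: 4; S1 reads c0=4 → after 1×micro: 2; S2 reads c1=3 → after 1×micro: 2 ⇒ (c0=4, c1=2, c2=2)
[Jacobi] macro 4: S0 reads c2=2 → after 2×micro: 4; S1 reads c0=4 → after 1×micro: 2; S2 reads c1=2 → after 1×micro: 2 ⇒ (c0=4, c1=2, c2=2)
[Jacobi] macro 5: S0 reads c2=2 → after 2×micro: 4; S1 reads c0=4 → after 1×micro: 2; S2 reads c1=2 → after 1×micro: 2 ⇒ (c0=4, c1=2, c2=2)
[Jacobi] macro 6: S0 reads c2=2 → after 2×micro: 4; S1 reads c0=4 → after 1×micro: 2; S2 reads c1=2 → after 1×micro: 2 ⇒ (c0=4, c1=2, c2=2)
[Jacobi] macro 7: S0 reads c2=2 → after 2×micro: 4; S1 reads c0=4 → after 1×micro: 2; S2 reads c1=2 → after 1×micro: 2 ⇒ (c0=4, c1=2, c2=2)
[Gauss-Seidel] macro 1: S0 reads c2=2 → after 2×micro: 4; S1 reads c0=4 → after 1×micro: 0; S2 reads c1=0 → after 1×micro: 2 ⇒ (c0=4, c1=0, c2=2)
[Gauss-Seidel] macro 2: S0 reads c2=2 → after 2×micro: 4; S1 reads c0=4 → after 1×micro: 3; S2 reads c1=3 → after 1×micro: 2 ⇒ (c0=4, c1=3, c2=2)
[Gauss-Seidel] macro 3: S0 reads c2=2 → after 2×micro: 4; S1 reads c0=4 → after 1×micro: 2; S2 reads c1=2 → after 1×micro: 2 ⇒ (c0=4, c1=2, c2=2)
[Gauss-Seidel] macro 4: S0 reads c2=2 → after 2×micro: 4; S1 reads c0=4 → after 1×micro: 2; S2 reads c1=2 → after 1×micro: 2 ⇒ (c0=4, c1=2, c2=2)
[Gauss-Seidel] macro 5: S0 reads c2=2 → after 2×micro: 4; S1 reads c0=4 → after 1×micro: 2; S2 reads c1=2 → after 1×micro: 2 ⇒ (c0=4, c1=2, c2=2)
[Gauss-Seidel] macro 6: S0 reads c2=2 → after 2×micro: 4; S1 reads c0=4 → after 1×micro: 2; S2 reads c1=2 → after 1×micro: 2 ⇒ (c0=4, c1=2, c2=2)
[Gauss-Seidel] macro 7: S0 reads c2=2 → after 2×micro: 4; S1 reads c0=4 → after 1×micro: 2; S2 reads c1=2 → after 1×micro: 2 ⇒ (c0=4, c1=2, c2=2)

first divergence at macro-step: never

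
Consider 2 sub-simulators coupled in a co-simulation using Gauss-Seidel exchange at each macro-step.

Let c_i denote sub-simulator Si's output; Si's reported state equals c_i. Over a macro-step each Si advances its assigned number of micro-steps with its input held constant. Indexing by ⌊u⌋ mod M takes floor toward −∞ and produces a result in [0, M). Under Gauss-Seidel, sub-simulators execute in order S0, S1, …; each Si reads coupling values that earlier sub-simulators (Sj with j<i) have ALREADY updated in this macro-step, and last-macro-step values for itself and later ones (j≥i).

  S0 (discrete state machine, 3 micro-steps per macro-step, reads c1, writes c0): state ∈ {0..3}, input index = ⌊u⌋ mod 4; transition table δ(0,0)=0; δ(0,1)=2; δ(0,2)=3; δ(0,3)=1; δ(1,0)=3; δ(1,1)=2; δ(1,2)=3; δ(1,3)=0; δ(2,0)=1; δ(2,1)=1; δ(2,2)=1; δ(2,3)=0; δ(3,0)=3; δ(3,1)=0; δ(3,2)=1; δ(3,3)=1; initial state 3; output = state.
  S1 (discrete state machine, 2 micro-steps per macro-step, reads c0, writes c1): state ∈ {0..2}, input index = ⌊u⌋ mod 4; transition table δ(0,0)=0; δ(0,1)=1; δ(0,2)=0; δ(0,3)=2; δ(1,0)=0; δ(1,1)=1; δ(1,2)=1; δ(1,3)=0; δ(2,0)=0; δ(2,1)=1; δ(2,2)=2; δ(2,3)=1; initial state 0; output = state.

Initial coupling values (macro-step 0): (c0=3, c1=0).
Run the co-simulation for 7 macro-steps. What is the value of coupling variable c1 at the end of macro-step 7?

c1 at macro-step 7 = 1

macro 1: S0 reads c1=0 → after 3×micro: 3; S1 reads c0=3 → after 2×micro: 1 ⇒ (c0=3, c1=1)
macro 2: S0 reads c1=1 → after 3×micro: 1; S1 reads c0=1 → after 2×micro: 1 ⇒ (c0=1, c1=1)
macro 3: S0 reads c1=1 → after 3×micro: 2; S1 reads c0=2 → after 2×micro: 1 ⇒ (c0=2, c1=1)
macro 4: S0 reads c1=1 → after 3×micro: 1; S1 reads c0=1 → after 2×micro: 1 ⇒ (c0=1, c1=1)
macro 5: S0 reads c1=1 → after 3×micro: 2; S1 reads c0=2 → after 2×micro: 1 ⇒ (c0=2, c1=1)
macro 6: S0 reads c1=1 → after 3×micro: 1; S1 reads c0=1 → after 2×micro: 1 ⇒ (c0=1, c1=1)
macro 7: S0 reads c1=1 → after 3×micro: 2; S1 reads c0=2 → after 2×micro: 1 ⇒ (c0=2, c1=1)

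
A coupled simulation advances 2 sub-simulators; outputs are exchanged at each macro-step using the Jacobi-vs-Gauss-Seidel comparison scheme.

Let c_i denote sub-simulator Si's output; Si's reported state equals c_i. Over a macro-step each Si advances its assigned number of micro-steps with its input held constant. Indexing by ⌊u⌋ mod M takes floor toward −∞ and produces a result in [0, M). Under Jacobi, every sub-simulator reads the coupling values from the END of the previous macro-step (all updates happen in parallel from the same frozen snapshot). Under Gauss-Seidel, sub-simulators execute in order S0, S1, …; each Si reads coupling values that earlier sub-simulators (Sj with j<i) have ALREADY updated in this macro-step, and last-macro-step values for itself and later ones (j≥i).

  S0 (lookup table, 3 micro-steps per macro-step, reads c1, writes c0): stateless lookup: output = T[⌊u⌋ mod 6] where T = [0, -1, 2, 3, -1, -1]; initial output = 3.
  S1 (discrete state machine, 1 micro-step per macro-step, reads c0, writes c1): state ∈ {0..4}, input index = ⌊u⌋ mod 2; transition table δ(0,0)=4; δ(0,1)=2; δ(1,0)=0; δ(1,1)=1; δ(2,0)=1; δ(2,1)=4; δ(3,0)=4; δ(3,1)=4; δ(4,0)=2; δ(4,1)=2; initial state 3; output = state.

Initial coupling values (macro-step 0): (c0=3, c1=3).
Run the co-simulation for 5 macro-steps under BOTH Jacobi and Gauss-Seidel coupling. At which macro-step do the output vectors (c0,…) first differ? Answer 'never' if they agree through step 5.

[Jacobi] macro 1: S0 reads c1=3 → after 3×micro: 3; S1 reads c0=3 → after 1×micro: 4 ⇒ (c0=3, c1=4)
[Jacobi] macro 2: S0 reads c1=4 → after 3×micro: -1; S1 reads c0=3 → after 1×micro: 2 ⇒ (c0=-1, c1=2)
[Jacobi] macro 3: S0 reads c1=2 → after 3×micro: 2; S1 reads c0=-1 → after 1×micro: 4 ⇒ (c0=2, c1=4)
[Jacobi] macro 4: S0 reads c1=4 → after 3×micro: -1; S1 reads c0=2 → after 1×micro: 2 ⇒ (c0=-1, c1=2)
[Jacobi] macro 5: S0 reads c1=2 → after 3×micro: 2; S1 reads c0=-1 → after 1×micro: 4 ⇒ (c0=2, c1=4)
[Gauss-Seidel] macro 1: S0 reads c1=3 → after 3×micro: 3; S1 reads c0=3 → after 1×micro: 4 ⇒ (c0=3, c1=4)
[Gauss-Seidel] macro 2: S0 reads c1=4 → after 3×micro: -1; S1 reads c0=-1 → after 1×micro: 2 ⇒ (c0=-1, c1=2)
[Gauss-Seidel] macro 3: S0 reads c1=2 → after 3×micro: 2; S1 reads c0=2 → after 1×micro: 1 ⇒ (c0=2, c1=1)
[Gauss-Seidel] macro 4: S0 reads c1=1 → after 3×micro: -1; S1 reads c0=-1 → after 1×micro: 1 ⇒ (c0=-1, c1=1)
[Gauss-Seidel] macro 5: S0 reads c1=1 → after 3×micro: -1; S1 reads c0=-1 → after 1×micro: 1 ⇒ (c0=-1, c1=1)

first divergence at macro-step: 3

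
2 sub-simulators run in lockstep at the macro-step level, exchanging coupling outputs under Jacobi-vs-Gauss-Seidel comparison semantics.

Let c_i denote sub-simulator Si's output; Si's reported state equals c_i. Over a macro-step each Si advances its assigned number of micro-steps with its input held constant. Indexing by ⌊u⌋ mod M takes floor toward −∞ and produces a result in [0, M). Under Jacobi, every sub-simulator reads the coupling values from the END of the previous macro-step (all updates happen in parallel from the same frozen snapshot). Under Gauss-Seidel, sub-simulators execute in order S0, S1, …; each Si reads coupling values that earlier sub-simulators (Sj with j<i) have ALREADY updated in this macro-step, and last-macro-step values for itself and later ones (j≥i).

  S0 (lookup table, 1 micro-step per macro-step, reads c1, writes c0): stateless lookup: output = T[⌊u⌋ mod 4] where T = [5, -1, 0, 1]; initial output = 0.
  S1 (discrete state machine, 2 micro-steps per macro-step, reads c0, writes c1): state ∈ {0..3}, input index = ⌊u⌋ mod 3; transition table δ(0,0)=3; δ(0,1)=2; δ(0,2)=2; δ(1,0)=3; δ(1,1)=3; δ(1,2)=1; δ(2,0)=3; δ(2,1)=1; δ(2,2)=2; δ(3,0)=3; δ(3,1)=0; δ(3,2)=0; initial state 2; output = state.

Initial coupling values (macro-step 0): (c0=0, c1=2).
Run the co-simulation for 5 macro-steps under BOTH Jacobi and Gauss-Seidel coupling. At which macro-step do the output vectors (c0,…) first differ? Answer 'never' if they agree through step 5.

first divergence at macro-step: 2

[Jacobi] macro 1: S0 reads c1=2 → after 1×micro: 0; S1 reads c0=0 → after 2×micro: 3 ⇒ (c0=0, c1=3)
[Jacobi] macro 2: S0 reads c1=3 → after 1×micro: 1; S1 reads c0=0 → after 2×micro: 3 ⇒ (c0=1, c1=3)
[Jacobi] macro 3: S0 reads c1=3 → after 1×micro: 1; S1 reads c0=1 → after 2×micro: 2 ⇒ (c0=1, c1=2)
[Jacobi] macro 4: S0 reads c1=2 → after 1×micro: 0; S1 reads c0=1 → after 2×micro: 3 ⇒ (c0=0, c1=3)
[Jacobi] macro 5: S0 reads c1=3 → after 1×micro: 1; S1 reads c0=0 → after 2×micro: 3 ⇒ (c0=1, c1=3)
[Gauss-Seidel] macro 1: S0 reads c1=2 → after 1×micro: 0; S1 reads c0=0 → after 2×micro: 3 ⇒ (c0=0, c1=3)
[Gauss-Seidel] macro 2: S0 reads c1=3 → after 1×micro: 1; S1 reads c0=1 → after 2×micro: 2 ⇒ (c0=1, c1=2)
[Gauss-Seidel] macro 3: S0 reads c1=2 → after 1×micro: 0; S1 reads c0=0 → after 2×micro: 3 ⇒ (c0=0, c1=3)
[Gauss-Seidel] macro 4: S0 reads c1=3 → after 1×micro: 1; S1 reads c0=1 → after 2×micro: 2 ⇒ (c0=1, c1=2)
[Gauss-Seidel] macro 5: S0 reads c1=2 → after 1×micro: 0; S1 reads c0=0 → after 2×micro: 3 ⇒ (c0=0, c1=3)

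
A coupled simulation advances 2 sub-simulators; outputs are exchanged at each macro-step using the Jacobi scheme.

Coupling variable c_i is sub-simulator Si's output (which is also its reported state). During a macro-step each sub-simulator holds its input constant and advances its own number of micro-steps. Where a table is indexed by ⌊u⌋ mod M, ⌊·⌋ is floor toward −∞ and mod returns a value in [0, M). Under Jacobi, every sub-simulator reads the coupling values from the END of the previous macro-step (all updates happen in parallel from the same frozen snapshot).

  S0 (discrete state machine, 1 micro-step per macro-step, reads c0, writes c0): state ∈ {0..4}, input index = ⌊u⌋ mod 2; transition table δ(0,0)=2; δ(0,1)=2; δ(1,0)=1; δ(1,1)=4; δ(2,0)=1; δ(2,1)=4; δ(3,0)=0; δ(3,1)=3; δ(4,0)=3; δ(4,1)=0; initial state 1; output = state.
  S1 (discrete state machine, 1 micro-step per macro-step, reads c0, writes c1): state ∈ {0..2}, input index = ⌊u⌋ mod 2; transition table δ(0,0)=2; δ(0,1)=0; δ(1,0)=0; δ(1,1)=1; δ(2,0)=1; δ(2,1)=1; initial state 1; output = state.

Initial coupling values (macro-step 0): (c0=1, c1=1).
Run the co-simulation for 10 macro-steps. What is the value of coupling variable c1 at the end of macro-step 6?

macro 1: S0 reads c0=1 → after 1×micro: 4; S1 reads c0=1 → after 1×micro: 1 ⇒ (c0=4, c1=1)
macro 2: S0 reads c0=4 → after 1×micro: 3; S1 reads c0=4 → after 1×micro: 0 ⇒ (c0=3, c1=0)
macro 3: S0 reads c0=3 → after 1×micro: 3; S1 reads c0=3 → after 1×micro: 0 ⇒ (c0=3, c1=0)
macro 4: S0 reads c0=3 → after 1×micro: 3; S1 reads c0=3 → after 1×micro: 0 ⇒ (c0=3, c1=0)
macro 5: S0 reads c0=3 → after 1×micro: 3; S1 reads c0=3 → after 1×micro: 0 ⇒ (c0=3, c1=0)
macro 6: S0 reads c0=3 → after 1×micro: 3; S1 reads c0=3 → after 1×micro: 0 ⇒ (c0=3, c1=0)
macro 7: S0 reads c0=3 → after 1×micro: 3; S1 reads c0=3 → after 1×micro: 0 ⇒ (c0=3, c1=0)
macro 8: S0 reads c0=3 → after 1×micro: 3; S1 reads c0=3 → after 1×micro: 0 ⇒ (c0=3, c1=0)
macro 9: S0 reads c0=3 → after 1×micro: 3; S1 reads c0=3 → after 1×micro: 0 ⇒ (c0=3, c1=0)
macro 10: S0 reads c0=3 → after 1×micro: 3; S1 reads c0=3 → after 1×micro: 0 ⇒ (c0=3, c1=0)

c1 at macro-step 6 = 0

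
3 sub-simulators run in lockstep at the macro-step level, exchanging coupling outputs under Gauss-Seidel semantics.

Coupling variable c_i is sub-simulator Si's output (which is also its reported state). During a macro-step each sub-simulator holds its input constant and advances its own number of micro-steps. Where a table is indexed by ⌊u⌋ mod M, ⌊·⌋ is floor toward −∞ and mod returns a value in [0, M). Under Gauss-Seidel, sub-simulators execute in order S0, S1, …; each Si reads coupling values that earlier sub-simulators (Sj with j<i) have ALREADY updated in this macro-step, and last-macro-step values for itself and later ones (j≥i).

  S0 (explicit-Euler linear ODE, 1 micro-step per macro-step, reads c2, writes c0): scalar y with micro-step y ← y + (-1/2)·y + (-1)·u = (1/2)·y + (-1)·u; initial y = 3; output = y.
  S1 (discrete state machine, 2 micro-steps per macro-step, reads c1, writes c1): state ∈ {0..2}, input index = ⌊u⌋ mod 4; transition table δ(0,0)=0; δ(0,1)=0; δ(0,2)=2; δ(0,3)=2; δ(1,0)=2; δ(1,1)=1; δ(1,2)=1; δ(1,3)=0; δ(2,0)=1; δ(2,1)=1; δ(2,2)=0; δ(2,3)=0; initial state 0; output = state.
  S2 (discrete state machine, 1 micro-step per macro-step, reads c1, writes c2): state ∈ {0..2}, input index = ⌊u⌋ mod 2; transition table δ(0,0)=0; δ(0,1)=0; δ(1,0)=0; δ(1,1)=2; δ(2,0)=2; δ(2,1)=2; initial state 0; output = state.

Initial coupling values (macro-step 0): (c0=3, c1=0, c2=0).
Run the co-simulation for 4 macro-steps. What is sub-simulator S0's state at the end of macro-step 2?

macro 1: S0 reads c2=0 → after 1×micro: 3/2; S1 reads c1=0 → after 2×micro: 0; S2 reads c1=0 → after 1×micro: 0 ⇒ (c0=3/2, c1=0, c2=0)
macro 2: S0 reads c2=0 → after 1×micro: 3/4; S1 reads c1=0 → after 2×micro: 0; S2 reads c1=0 → after 1×micro: 0 ⇒ (c0=3/4, c1=0, c2=0)
macro 3: S0 reads c2=0 → after 1×micro: 3/8; S1 reads c1=0 → after 2×micro: 0; S2 reads c1=0 → after 1×micro: 0 ⇒ (c0=3/8, c1=0, c2=0)
macro 4: S0 reads c2=0 → after 1×micro: 3/16; S1 reads c1=0 → after 2×micro: 0; S2 reads c1=0 → after 1×micro: 0 ⇒ (c0=3/16, c1=0, c2=0)

S0 state at macro-step 2 = 3/4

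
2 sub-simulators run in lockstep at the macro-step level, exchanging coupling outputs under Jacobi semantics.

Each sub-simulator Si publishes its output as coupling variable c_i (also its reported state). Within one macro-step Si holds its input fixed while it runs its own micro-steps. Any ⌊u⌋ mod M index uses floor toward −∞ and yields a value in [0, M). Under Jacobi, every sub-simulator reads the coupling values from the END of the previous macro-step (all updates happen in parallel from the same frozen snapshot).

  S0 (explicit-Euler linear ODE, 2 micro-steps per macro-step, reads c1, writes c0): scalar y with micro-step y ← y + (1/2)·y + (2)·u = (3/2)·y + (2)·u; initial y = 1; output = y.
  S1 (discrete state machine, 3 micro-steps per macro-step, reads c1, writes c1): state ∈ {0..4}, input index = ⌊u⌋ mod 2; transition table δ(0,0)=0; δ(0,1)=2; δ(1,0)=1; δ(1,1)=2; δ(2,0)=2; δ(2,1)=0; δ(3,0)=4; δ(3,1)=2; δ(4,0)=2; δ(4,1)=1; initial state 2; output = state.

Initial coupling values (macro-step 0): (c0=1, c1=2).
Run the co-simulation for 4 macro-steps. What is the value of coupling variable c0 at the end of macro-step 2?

macro 1: S0 reads c1=2 → after 2×micro: 49/4; S1 reads c1=2 → after 3×micro: 2 ⇒ (c0=49/4, c1=2)
macro 2: S0 reads c1=2 → after 2×micro: 601/16; S1 reads c1=2 → after 3×micro: 2 ⇒ (c0=601/16, c1=2)
macro 3: S0 reads c1=2 → after 2×micro: 6049/64; S1 reads c1=2 → after 3×micro: 2 ⇒ (c0=6049/64, c1=2)
macro 4: S0 reads c1=2 → after 2×micro: 57001/256; S1 reads c1=2 → after 3×micro: 2 ⇒ (c0=57001/256, c1=2)

c0 at macro-step 2 = 601/16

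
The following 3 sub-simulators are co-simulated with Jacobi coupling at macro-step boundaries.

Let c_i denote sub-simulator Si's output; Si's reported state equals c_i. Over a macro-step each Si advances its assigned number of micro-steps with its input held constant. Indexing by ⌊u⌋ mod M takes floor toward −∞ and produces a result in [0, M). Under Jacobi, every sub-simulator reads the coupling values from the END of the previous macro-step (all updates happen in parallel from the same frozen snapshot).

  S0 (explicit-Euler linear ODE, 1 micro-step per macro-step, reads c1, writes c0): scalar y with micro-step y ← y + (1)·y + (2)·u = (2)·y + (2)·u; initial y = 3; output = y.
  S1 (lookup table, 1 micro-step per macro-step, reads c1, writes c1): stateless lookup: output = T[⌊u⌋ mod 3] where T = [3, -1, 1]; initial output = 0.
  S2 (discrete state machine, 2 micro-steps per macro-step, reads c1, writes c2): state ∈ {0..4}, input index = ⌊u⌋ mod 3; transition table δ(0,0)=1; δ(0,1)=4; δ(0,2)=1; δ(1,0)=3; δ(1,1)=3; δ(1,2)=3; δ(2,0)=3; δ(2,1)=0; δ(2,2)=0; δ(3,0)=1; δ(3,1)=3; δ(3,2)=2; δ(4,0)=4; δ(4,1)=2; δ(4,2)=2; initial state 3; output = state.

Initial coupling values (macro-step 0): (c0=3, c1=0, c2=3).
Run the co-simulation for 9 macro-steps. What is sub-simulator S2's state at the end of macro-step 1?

macro 1: S0 reads c1=0 → after 1×micro: 6; S1 reads c1=0 → after 1×micro: 3; S2 reads c1=0 → after 2×micro: 3 ⇒ (c0=6, c1=3, c2=3)
macro 2: S0 reads c1=3 → after 1×micro: 18; S1 reads c1=3 → after 1×micro: 3; S2 reads c1=3 → after 2×micro: 3 ⇒ (c0=18, c1=3, c2=3)
macro 3: S0 reads c1=3 → after 1×micro: 42; S1 reads c1=3 → after 1×micro: 3; S2 reads c1=3 → after 2×micro: 3 ⇒ (c0=42, c1=3, c2=3)
macro 4: S0 reads c1=3 → after 1×micro: 90; S1 reads c1=3 → after 1×micro: 3; S2 reads c1=3 → after 2×micro: 3 ⇒ (c0=90, c1=3, c2=3)
macro 5: S0 reads c1=3 → after 1×micro: 186; S1 reads c1=3 → after 1×micro: 3; S2 reads c1=3 → after 2×micro: 3 ⇒ (c0=186, c1=3, c2=3)
macro 6: S0 reads c1=3 → after 1×micro: 378; S1 reads c1=3 → after 1×micro: 3; S2 reads c1=3 → after 2×micro: 3 ⇒ (c0=378, c1=3, c2=3)
macro 7: S0 reads c1=3 → after 1×micro: 762; S1 reads c1=3 → after 1×micro: 3; S2 reads c1=3 → after 2×micro: 3 ⇒ (c0=762, c1=3, c2=3)
macro 8: S0 reads c1=3 → after 1×micro: 1530; S1 reads c1=3 → after 1×micro: 3; S2 reads c1=3 → after 2×micro: 3 ⇒ (c0=1530, c1=3, c2=3)
macro 9: S0 reads c1=3 → after 1×micro: 3066; S1 reads c1=3 → after 1×micro: 3; S2 reads c1=3 → after 2×micro: 3 ⇒ (c0=3066, c1=3, c2=3)

S2 state at macro-step 1 = 3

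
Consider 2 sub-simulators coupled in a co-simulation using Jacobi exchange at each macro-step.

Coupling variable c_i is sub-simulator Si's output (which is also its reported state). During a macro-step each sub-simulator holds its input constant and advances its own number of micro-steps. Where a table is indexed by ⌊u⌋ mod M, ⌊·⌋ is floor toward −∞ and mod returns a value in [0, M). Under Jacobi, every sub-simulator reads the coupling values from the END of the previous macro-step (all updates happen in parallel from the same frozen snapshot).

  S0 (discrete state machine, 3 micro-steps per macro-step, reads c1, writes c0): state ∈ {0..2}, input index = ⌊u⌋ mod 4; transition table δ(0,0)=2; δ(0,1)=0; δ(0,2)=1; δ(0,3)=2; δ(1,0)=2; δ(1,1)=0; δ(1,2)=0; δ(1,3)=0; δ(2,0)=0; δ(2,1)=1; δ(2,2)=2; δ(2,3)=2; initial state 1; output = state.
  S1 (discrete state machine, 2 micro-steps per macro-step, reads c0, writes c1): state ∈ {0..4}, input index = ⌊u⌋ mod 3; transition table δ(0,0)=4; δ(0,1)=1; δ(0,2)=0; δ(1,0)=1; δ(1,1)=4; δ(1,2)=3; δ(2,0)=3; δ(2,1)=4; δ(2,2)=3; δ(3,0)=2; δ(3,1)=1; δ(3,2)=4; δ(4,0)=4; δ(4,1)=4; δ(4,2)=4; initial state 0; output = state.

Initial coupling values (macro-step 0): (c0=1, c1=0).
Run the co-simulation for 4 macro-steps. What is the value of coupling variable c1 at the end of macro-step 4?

macro 1: S0 reads c1=0 → after 3×micro: 2; S1 reads c0=1 → after 2×micro: 4 ⇒ (c0=2, c1=4)
macro 2: S0 reads c1=4 → after 3×micro: 0; S1 reads c0=2 → after 2×micro: 4 ⇒ (c0=0, c1=4)
macro 3: S0 reads c1=4 → after 3×micro: 2; S1 reads c0=0 → after 2×micro: 4 ⇒ (c0=2, c1=4)
macro 4: S0 reads c1=4 → after 3×micro: 0; S1 reads c0=2 → after 2×micro: 4 ⇒ (c0=0, c1=4)

c1 at macro-step 4 = 4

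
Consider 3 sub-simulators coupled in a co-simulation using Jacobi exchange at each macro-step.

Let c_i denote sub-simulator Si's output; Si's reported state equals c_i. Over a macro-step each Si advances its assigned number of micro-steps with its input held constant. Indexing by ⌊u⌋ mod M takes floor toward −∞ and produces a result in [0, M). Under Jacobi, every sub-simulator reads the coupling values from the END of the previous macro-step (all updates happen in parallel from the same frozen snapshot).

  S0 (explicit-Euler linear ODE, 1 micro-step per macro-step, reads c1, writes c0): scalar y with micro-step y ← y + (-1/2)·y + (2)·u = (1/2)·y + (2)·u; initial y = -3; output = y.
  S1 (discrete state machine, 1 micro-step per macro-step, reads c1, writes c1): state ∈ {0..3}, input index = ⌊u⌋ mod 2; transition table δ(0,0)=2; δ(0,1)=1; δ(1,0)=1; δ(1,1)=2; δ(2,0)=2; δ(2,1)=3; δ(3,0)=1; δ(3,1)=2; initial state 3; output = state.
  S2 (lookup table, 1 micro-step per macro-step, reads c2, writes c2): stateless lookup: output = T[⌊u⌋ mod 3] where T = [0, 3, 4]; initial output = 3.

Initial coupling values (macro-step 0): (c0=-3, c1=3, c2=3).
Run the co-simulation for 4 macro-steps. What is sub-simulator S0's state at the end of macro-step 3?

S0 state at macro-step 3 = 57/8

macro 1: S0 reads c1=3 → after 1×micro: 9/2; S1 reads c1=3 → after 1×micro: 2; S2 reads c2=3 → after 1×micro: 0 ⇒ (c0=9/2, c1=2, c2=0)
macro 2: S0 reads c1=2 → after 1×micro: 25/4; S1 reads c1=2 → after 1×micro: 2; S2 reads c2=0 → after 1×micro: 0 ⇒ (c0=25/4, c1=2, c2=0)
macro 3: S0 reads c1=2 → after 1×micro: 57/8; S1 reads c1=2 → after 1×micro: 2; S2 reads c2=0 → after 1×micro: 0 ⇒ (c0=57/8, c1=2, c2=0)
macro 4: S0 reads c1=2 → after 1×micro: 121/16; S1 reads c1=2 → after 1×micro: 2; S2 reads c2=0 → after 1×micro: 0 ⇒ (c0=121/16, c1=2, c2=0)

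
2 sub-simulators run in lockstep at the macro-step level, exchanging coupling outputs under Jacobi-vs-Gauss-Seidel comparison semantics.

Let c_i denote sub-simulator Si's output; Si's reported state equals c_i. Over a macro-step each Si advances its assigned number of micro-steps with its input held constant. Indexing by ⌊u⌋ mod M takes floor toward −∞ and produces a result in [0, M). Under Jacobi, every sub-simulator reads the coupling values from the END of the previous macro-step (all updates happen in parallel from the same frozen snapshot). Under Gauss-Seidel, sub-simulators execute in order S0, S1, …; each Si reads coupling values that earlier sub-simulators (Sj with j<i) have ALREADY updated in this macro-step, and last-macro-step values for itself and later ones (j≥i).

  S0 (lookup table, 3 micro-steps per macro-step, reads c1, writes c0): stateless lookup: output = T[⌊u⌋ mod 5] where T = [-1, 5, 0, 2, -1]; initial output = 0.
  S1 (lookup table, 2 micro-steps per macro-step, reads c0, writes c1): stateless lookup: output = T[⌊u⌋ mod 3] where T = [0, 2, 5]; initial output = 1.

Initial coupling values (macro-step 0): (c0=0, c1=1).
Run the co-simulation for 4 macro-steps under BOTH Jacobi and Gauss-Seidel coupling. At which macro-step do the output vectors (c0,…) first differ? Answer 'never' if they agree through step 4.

[Jacobi] macro 1: S0 reads c1=1 → after 3×micro: 5; S1 reads c0=0 → after 2×micro: 0 ⇒ (c0=5, c1=0)
[Jacobi] macro 2: S0 reads c1=0 → after 3×micro: -1; S1 reads c0=5 → after 2×micro: 5 ⇒ (c0=-1, c1=5)
[Jacobi] macro 3: S0 reads c1=5 → after 3×micro: -1; S1 reads c0=-1 → after 2×micro: 5 ⇒ (c0=-1, c1=5)
[Jacobi] macro 4: S0 reads c1=5 → after 3×micro: -1; S1 reads c0=-1 → after 2×micro: 5 ⇒ (c0=-1, c1=5)
[Gauss-Seidel] macro 1: S0 reads c1=1 → after 3×micro: 5; S1 reads c0=5 → after 2×micro: 5 ⇒ (c0=5, c1=5)
[Gauss-Seidel] macro 2: S0 reads c1=5 → after 3×micro: -1; S1 reads c0=-1 → after 2×micro: 5 ⇒ (c0=-1, c1=5)
[Gauss-Seidel] macro 3: S0 reads c1=5 → after 3×micro: -1; S1 reads c0=-1 → after 2×micro: 5 ⇒ (c0=-1, c1=5)
[Gauss-Seidel] macro 4: S0 reads c1=5 → after 3×micro: -1; S1 reads c0=-1 → after 2×micro: 5 ⇒ (c0=-1, c1=5)

first divergence at macro-step: 1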